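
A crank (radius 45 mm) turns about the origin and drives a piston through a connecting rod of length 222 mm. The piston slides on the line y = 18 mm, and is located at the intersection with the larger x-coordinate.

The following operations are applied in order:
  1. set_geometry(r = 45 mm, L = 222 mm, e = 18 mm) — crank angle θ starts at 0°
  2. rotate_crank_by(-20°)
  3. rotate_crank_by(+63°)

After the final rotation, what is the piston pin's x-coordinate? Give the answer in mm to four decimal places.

254.5479

set_geometry: r = 45 mm, L = 222 mm, e = 18 mm; θ ← 0°
rotate_crank_by(-20°): θ ← 0° -20° = -20°
rotate_crank_by(+63°): θ ← -20° +63° = 43°
crank pin P = (r cos θ, r sin θ) = (32.910917, 30.689926)
h = r sin θ − e = 30.689926 − 18 = 12.689926
x = r cos θ + √(L² − h²) = 32.910917 + √(49284.0 − 161.0342) = 32.910917 + 221.637014 = 254.547930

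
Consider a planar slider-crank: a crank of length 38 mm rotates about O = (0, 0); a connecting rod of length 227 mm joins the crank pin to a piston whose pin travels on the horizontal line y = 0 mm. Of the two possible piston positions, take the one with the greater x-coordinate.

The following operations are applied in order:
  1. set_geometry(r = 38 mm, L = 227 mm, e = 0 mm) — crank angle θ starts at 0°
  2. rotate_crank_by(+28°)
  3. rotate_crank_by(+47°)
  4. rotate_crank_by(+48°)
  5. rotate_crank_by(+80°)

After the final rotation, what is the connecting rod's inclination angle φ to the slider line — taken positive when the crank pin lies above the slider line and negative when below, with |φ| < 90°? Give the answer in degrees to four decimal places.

set_geometry: r = 38 mm, L = 227 mm, e = 0 mm; θ ← 0°
rotate_crank_by(+28°): θ ← 0° +28° = 28°
rotate_crank_by(+47°): θ ← 28° +47° = 75°
rotate_crank_by(+48°): θ ← 75° +48° = 123°
rotate_crank_by(+80°): θ ← 123° +80° = 203°
crank pin P = (r cos θ, r sin θ) = (-34.979184, -14.847783)
h = r sin θ − e = -14.847783 − 0 = -14.847783
sin φ = h / L = -14.847783 / 227 = -0.06540874
φ = arcsin(-0.06540874) = -3.750322°

-3.7503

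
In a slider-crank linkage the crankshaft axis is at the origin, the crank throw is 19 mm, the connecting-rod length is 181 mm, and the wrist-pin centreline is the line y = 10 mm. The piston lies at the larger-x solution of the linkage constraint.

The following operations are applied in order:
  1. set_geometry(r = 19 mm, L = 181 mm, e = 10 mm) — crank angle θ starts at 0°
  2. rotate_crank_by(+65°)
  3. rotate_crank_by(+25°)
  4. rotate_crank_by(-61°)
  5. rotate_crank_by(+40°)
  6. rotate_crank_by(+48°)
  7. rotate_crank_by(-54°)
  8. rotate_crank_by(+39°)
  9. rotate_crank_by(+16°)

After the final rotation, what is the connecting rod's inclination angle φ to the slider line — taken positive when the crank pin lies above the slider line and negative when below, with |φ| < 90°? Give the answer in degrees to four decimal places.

2.1455

set_geometry: r = 19 mm, L = 181 mm, e = 10 mm; θ ← 0°
rotate_crank_by(+65°): θ ← 0° +65° = 65°
rotate_crank_by(+25°): θ ← 65° +25° = 90°
rotate_crank_by(-61°): θ ← 90° -61° = 29°
rotate_crank_by(+40°): θ ← 29° +40° = 69°
rotate_crank_by(+48°): θ ← 69° +48° = 117°
rotate_crank_by(-54°): θ ← 117° -54° = 63°
rotate_crank_by(+39°): θ ← 63° +39° = 102°
rotate_crank_by(+16°): θ ← 102° +16° = 118°
crank pin P = (r cos θ, r sin θ) = (-8.919960, 16.776004)
h = r sin θ − e = 16.776004 − 10 = 6.776004
sin φ = h / L = 6.776004 / 181 = 0.03743649
φ = arcsin(0.03743649) = 2.145454°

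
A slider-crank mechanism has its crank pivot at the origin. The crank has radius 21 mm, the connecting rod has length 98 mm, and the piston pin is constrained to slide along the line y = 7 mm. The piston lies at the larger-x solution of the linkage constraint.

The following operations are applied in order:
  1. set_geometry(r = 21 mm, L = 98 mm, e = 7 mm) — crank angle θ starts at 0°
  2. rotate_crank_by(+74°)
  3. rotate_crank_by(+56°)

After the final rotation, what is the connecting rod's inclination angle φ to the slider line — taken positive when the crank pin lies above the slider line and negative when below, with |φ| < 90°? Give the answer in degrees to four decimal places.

set_geometry: r = 21 mm, L = 98 mm, e = 7 mm; θ ← 0°
rotate_crank_by(+74°): θ ← 0° +74° = 74°
rotate_crank_by(+56°): θ ← 74° +56° = 130°
crank pin P = (r cos θ, r sin θ) = (-13.498540, 16.086933)
h = r sin θ − e = 16.086933 − 7 = 9.086933
sin φ = h / L = 9.086933 / 98 = 0.09272381
φ = arcsin(0.09272381) = 5.320325°

5.3203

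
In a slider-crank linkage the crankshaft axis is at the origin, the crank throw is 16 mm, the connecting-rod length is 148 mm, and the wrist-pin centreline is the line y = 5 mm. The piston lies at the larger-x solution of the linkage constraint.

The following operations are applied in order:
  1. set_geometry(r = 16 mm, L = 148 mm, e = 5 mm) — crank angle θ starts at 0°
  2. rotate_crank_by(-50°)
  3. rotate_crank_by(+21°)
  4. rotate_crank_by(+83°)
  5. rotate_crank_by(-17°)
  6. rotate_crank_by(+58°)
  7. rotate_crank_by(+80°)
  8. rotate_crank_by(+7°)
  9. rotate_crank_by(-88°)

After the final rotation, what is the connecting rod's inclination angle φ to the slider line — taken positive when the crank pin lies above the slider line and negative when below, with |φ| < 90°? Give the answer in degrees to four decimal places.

set_geometry: r = 16 mm, L = 148 mm, e = 5 mm; θ ← 0°
rotate_crank_by(-50°): θ ← 0° -50° = -50°
rotate_crank_by(+21°): θ ← -50° +21° = -29°
rotate_crank_by(+83°): θ ← -29° +83° = 54°
rotate_crank_by(-17°): θ ← 54° -17° = 37°
rotate_crank_by(+58°): θ ← 37° +58° = 95°
rotate_crank_by(+80°): θ ← 95° +80° = 175°
rotate_crank_by(+7°): θ ← 175° +7° = 182°
rotate_crank_by(-88°): θ ← 182° -88° = 94°
crank pin P = (r cos θ, r sin θ) = (-1.116104, 15.961025)
h = r sin θ − e = 15.961025 − 5 = 10.961025
sin φ = h / L = 10.961025 / 148 = 0.07406098
φ = arcsin(0.07406098) = 4.247270°

4.2473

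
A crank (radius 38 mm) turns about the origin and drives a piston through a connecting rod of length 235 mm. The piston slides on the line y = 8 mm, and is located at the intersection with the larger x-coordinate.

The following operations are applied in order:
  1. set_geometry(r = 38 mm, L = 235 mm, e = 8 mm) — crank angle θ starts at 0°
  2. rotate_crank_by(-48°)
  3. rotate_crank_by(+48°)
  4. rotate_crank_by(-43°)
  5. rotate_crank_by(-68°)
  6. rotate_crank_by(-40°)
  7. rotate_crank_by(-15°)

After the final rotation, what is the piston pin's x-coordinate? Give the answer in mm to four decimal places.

197.4990

set_geometry: r = 38 mm, L = 235 mm, e = 8 mm; θ ← 0°
rotate_crank_by(-48°): θ ← 0° -48° = -48°
rotate_crank_by(+48°): θ ← -48° +48° = 0°
rotate_crank_by(-43°): θ ← 0° -43° = -43°
rotate_crank_by(-68°): θ ← -43° -68° = -111°
rotate_crank_by(-40°): θ ← -111° -40° = -151°
rotate_crank_by(-15°): θ ← -151° -15° = -166°
crank pin P = (r cos θ, r sin θ) = (-36.871238, -9.193032)
h = r sin θ − e = -9.193032 − 8 = -17.193032
x = r cos θ + √(L² − h²) = -36.871238 + √(55225.0 − 295.6004) = -36.871238 + 234.370219 = 197.498982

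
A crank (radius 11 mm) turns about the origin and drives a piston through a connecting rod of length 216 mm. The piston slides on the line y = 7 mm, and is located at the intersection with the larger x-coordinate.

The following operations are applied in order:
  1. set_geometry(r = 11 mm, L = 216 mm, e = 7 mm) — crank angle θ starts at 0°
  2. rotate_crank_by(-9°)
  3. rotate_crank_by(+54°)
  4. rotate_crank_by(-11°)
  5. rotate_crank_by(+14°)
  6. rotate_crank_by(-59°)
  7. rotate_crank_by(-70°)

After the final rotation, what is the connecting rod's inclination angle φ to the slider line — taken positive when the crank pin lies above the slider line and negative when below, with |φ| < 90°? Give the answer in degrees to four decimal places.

-4.7441

set_geometry: r = 11 mm, L = 216 mm, e = 7 mm; θ ← 0°
rotate_crank_by(-9°): θ ← 0° -9° = -9°
rotate_crank_by(+54°): θ ← -9° +54° = 45°
rotate_crank_by(-11°): θ ← 45° -11° = 34°
rotate_crank_by(+14°): θ ← 34° +14° = 48°
rotate_crank_by(-59°): θ ← 48° -59° = -11°
rotate_crank_by(-70°): θ ← -11° -70° = -81°
crank pin P = (r cos θ, r sin θ) = (1.720779, -10.864572)
h = r sin θ − e = -10.864572 − 7 = -17.864572
sin φ = h / L = -17.864572 / 216 = -0.08270635
φ = arcsin(-0.08270635) = -4.744144°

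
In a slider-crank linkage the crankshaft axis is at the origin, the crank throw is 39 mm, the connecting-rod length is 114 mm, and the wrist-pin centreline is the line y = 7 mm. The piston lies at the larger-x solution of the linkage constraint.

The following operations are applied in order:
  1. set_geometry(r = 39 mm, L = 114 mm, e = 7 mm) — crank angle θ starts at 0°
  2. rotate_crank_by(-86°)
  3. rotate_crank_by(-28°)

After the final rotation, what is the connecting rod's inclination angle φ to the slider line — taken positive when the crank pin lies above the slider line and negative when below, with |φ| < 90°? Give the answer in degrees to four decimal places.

-21.9583

set_geometry: r = 39 mm, L = 114 mm, e = 7 mm; θ ← 0°
rotate_crank_by(-86°): θ ← 0° -86° = -86°
rotate_crank_by(-28°): θ ← -86° -28° = -114°
crank pin P = (r cos θ, r sin θ) = (-15.862729, -35.628273)
h = r sin θ − e = -35.628273 − 7 = -42.628273
sin φ = h / L = -42.628273 / 114 = -0.37393222
φ = arcsin(-0.37393222) = -21.958333°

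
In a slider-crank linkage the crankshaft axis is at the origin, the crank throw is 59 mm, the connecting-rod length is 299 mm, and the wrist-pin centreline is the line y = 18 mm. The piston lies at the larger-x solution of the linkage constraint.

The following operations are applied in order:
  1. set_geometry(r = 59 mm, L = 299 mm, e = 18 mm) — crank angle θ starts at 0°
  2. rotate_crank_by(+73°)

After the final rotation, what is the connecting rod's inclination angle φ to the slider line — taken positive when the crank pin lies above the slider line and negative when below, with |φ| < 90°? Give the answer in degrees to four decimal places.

set_geometry: r = 59 mm, L = 299 mm, e = 18 mm; θ ← 0°
rotate_crank_by(+73°): θ ← 0° +73° = 73°
crank pin P = (r cos θ, r sin θ) = (17.249931, 56.421981)
h = r sin θ − e = 56.421981 − 18 = 38.421981
sin φ = h / L = 38.421981 / 299 = 0.12850161
φ = arcsin(0.12850161) = 7.383015°

7.3830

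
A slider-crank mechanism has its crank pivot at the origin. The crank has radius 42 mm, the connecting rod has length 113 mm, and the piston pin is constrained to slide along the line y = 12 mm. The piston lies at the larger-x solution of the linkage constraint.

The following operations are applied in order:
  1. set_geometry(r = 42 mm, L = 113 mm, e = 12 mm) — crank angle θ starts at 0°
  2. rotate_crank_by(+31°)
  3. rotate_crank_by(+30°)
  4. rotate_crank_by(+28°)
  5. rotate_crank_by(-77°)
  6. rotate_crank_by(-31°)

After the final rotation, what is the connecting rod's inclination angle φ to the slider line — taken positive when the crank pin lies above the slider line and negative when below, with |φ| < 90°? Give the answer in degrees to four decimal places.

set_geometry: r = 42 mm, L = 113 mm, e = 12 mm; θ ← 0°
rotate_crank_by(+31°): θ ← 0° +31° = 31°
rotate_crank_by(+30°): θ ← 31° +30° = 61°
rotate_crank_by(+28°): θ ← 61° +28° = 89°
rotate_crank_by(-77°): θ ← 89° -77° = 12°
rotate_crank_by(-31°): θ ← 12° -31° = -19°
crank pin P = (r cos θ, r sin θ) = (39.711780, -13.673862)
h = r sin θ − e = -13.673862 − 12 = -25.673862
sin φ = h / L = -25.673862 / 113 = -0.22720232
φ = arcsin(-0.22720232) = -13.132417°

-13.1324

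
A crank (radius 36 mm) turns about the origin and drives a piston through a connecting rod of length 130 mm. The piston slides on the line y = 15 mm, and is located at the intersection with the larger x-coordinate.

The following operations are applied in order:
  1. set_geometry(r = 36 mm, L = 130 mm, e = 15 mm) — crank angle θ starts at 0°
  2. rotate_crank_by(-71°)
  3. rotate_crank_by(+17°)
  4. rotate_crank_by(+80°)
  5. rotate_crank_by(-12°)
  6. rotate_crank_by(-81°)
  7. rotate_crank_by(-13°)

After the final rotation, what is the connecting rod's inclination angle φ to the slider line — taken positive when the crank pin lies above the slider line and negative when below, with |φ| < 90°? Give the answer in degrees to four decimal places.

-22.8364

set_geometry: r = 36 mm, L = 130 mm, e = 15 mm; θ ← 0°
rotate_crank_by(-71°): θ ← 0° -71° = -71°
rotate_crank_by(+17°): θ ← -71° +17° = -54°
rotate_crank_by(+80°): θ ← -54° +80° = 26°
rotate_crank_by(-12°): θ ← 26° -12° = 14°
rotate_crank_by(-81°): θ ← 14° -81° = -67°
rotate_crank_by(-13°): θ ← -67° -13° = -80°
crank pin P = (r cos θ, r sin θ) = (6.251334, -35.453079)
h = r sin θ − e = -35.453079 − 15 = -50.453079
sin φ = h / L = -50.453079 / 130 = -0.38810061
φ = arcsin(-0.38810061) = -22.836365°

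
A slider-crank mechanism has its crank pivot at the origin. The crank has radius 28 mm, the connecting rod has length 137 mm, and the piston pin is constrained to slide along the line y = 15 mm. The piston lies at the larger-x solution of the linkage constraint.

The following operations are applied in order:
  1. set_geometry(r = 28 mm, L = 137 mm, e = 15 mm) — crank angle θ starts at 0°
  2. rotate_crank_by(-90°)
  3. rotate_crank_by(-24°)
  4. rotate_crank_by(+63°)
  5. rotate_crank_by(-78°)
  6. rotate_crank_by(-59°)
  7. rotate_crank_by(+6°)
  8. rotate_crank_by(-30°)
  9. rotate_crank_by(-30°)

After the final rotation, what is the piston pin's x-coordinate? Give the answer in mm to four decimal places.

123.5094

set_geometry: r = 28 mm, L = 137 mm, e = 15 mm; θ ← 0°
rotate_crank_by(-90°): θ ← 0° -90° = -90°
rotate_crank_by(-24°): θ ← -90° -24° = -114°
rotate_crank_by(+63°): θ ← -114° +63° = -51°
rotate_crank_by(-78°): θ ← -51° -78° = -129°
rotate_crank_by(-59°): θ ← -129° -59° = -188°
rotate_crank_by(+6°): θ ← -188° +6° = -182°
rotate_crank_by(-30°): θ ← -182° -30° = -212°
rotate_crank_by(-30°): θ ← -212° -30° = -242°
crank pin P = (r cos θ, r sin θ) = (-13.145204, 24.722533)
h = r sin θ − e = 24.722533 − 15 = 9.722533
x = r cos θ + √(L² − h²) = -13.145204 + √(18769.0 − 94.5276) = -13.145204 + 136.654573 = 123.509369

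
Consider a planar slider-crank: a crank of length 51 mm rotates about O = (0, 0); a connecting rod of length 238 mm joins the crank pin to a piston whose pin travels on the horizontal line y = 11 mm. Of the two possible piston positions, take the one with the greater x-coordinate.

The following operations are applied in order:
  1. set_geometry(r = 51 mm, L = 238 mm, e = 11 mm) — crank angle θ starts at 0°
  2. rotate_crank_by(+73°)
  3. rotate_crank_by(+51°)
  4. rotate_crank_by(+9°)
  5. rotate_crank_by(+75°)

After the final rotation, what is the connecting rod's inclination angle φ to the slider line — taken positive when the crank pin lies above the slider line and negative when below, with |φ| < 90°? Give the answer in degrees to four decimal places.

-8.4427

set_geometry: r = 51 mm, L = 238 mm, e = 11 mm; θ ← 0°
rotate_crank_by(+73°): θ ← 0° +73° = 73°
rotate_crank_by(+51°): θ ← 73° +51° = 124°
rotate_crank_by(+9°): θ ← 124° +9° = 133°
rotate_crank_by(+75°): θ ← 133° +75° = 208°
crank pin P = (r cos θ, r sin θ) = (-45.030327, -23.943050)
h = r sin θ − e = -23.943050 − 11 = -34.943050
sin φ = h / L = -34.943050 / 238 = -0.14681954
φ = arcsin(-0.14681954) = -8.442659°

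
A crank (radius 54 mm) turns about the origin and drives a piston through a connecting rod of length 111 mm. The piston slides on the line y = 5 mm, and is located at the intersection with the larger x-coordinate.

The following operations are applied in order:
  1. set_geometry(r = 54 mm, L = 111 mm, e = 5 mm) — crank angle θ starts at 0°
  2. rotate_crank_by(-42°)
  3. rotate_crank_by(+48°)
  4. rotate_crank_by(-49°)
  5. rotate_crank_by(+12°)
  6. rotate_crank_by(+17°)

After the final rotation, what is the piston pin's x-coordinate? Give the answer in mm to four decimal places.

set_geometry: r = 54 mm, L = 111 mm, e = 5 mm; θ ← 0°
rotate_crank_by(-42°): θ ← 0° -42° = -42°
rotate_crank_by(+48°): θ ← -42° +48° = 6°
rotate_crank_by(-49°): θ ← 6° -49° = -43°
rotate_crank_by(+12°): θ ← -43° +12° = -31°
rotate_crank_by(+17°): θ ← -31° +17° = -14°
crank pin P = (r cos θ, r sin θ) = (52.395969, -13.063782)
h = r sin θ − e = -13.063782 − 5 = -18.063782
x = r cos θ + √(L² − h²) = 52.395969 + √(12321.0 − 326.3002) = 52.395969 + 109.520317 = 161.916286

161.9163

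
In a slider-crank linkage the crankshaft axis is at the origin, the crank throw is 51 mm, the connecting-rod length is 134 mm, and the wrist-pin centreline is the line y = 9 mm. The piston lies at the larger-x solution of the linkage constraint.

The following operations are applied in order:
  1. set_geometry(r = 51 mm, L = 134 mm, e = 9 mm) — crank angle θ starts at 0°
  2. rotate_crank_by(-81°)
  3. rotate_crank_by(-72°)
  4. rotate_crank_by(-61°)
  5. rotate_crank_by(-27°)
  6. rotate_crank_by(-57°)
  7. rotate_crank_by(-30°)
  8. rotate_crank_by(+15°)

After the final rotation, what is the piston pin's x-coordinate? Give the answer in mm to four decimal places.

165.7596

set_geometry: r = 51 mm, L = 134 mm, e = 9 mm; θ ← 0°
rotate_crank_by(-81°): θ ← 0° -81° = -81°
rotate_crank_by(-72°): θ ← -81° -72° = -153°
rotate_crank_by(-61°): θ ← -153° -61° = -214°
rotate_crank_by(-27°): θ ← -214° -27° = -241°
rotate_crank_by(-57°): θ ← -241° -57° = -298°
rotate_crank_by(-30°): θ ← -298° -30° = -328°
rotate_crank_by(+15°): θ ← -328° +15° = -313°
crank pin P = (r cos θ, r sin θ) = (34.781916, 37.299039)
h = r sin θ − e = 37.299039 − 9 = 28.299039
x = r cos θ + √(L² − h²) = 34.781916 + √(17956.0 − 800.8356) = 34.781916 + 130.977725 = 165.759641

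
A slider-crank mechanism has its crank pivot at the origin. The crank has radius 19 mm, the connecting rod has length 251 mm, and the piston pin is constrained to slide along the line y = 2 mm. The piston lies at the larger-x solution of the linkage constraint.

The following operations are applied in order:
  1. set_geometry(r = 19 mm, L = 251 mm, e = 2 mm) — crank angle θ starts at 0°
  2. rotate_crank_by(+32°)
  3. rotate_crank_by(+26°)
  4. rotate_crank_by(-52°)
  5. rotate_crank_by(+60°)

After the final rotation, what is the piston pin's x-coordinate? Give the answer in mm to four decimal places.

258.2577

set_geometry: r = 19 mm, L = 251 mm, e = 2 mm; θ ← 0°
rotate_crank_by(+32°): θ ← 0° +32° = 32°
rotate_crank_by(+26°): θ ← 32° +26° = 58°
rotate_crank_by(-52°): θ ← 58° -52° = 6°
rotate_crank_by(+60°): θ ← 6° +60° = 66°
crank pin P = (r cos θ, r sin θ) = (7.727996, 17.357364)
h = r sin θ − e = 17.357364 − 2 = 15.357364
x = r cos θ + √(L² − h²) = 7.727996 + √(63001.0 − 235.8486) = 7.727996 + 250.529742 = 258.257738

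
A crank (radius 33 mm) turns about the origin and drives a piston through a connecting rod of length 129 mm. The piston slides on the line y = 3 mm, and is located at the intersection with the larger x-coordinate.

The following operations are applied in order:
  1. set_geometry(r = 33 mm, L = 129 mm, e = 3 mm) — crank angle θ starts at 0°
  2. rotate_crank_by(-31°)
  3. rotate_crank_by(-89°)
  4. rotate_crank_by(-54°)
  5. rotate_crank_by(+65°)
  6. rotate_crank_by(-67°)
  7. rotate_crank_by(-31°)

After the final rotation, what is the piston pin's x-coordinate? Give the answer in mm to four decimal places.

99.0391

set_geometry: r = 33 mm, L = 129 mm, e = 3 mm; θ ← 0°
rotate_crank_by(-31°): θ ← 0° -31° = -31°
rotate_crank_by(-89°): θ ← -31° -89° = -120°
rotate_crank_by(-54°): θ ← -120° -54° = -174°
rotate_crank_by(+65°): θ ← -174° +65° = -109°
rotate_crank_by(-67°): θ ← -109° -67° = -176°
rotate_crank_by(-31°): θ ← -176° -31° = -207°
crank pin P = (r cos θ, r sin θ) = (-29.403215, 14.981686)
h = r sin θ − e = 14.981686 − 3 = 11.981686
x = r cos θ + √(L² − h²) = -29.403215 + √(16641.0 − 143.5608) = -29.403215 + 128.442357 = 99.039142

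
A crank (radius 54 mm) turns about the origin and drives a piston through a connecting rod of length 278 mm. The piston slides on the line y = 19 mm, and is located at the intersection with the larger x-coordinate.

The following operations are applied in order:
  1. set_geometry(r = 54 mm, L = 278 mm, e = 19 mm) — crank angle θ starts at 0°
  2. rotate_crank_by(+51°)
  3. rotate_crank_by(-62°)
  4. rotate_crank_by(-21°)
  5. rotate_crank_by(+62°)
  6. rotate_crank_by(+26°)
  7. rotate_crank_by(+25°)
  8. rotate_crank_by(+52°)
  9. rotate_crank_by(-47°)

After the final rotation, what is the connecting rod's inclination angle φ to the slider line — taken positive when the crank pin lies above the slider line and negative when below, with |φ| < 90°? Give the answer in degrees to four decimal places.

set_geometry: r = 54 mm, L = 278 mm, e = 19 mm; θ ← 0°
rotate_crank_by(+51°): θ ← 0° +51° = 51°
rotate_crank_by(-62°): θ ← 51° -62° = -11°
rotate_crank_by(-21°): θ ← -11° -21° = -32°
rotate_crank_by(+62°): θ ← -32° +62° = 30°
rotate_crank_by(+26°): θ ← 30° +26° = 56°
rotate_crank_by(+25°): θ ← 56° +25° = 81°
rotate_crank_by(+52°): θ ← 81° +52° = 133°
rotate_crank_by(-47°): θ ← 133° -47° = 86°
crank pin P = (r cos θ, r sin θ) = (3.766850, 53.868459)
h = r sin θ − e = 53.868459 − 19 = 34.868459
sin φ = h / L = 34.868459 / 278 = 0.12542611
φ = arcsin(0.12542611) = 7.205364°

7.2054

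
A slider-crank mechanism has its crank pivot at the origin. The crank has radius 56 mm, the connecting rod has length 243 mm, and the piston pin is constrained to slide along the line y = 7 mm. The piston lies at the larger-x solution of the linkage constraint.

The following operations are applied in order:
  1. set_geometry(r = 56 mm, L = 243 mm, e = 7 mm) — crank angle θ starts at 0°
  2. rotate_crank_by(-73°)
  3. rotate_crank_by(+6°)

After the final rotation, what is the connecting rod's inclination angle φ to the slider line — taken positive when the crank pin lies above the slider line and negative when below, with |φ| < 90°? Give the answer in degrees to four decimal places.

-13.9420

set_geometry: r = 56 mm, L = 243 mm, e = 7 mm; θ ← 0°
rotate_crank_by(-73°): θ ← 0° -73° = -73°
rotate_crank_by(+6°): θ ← -73° +6° = -67°
crank pin P = (r cos θ, r sin θ) = (21.880943, -51.548272)
h = r sin θ − e = -51.548272 − 7 = -58.548272
sin φ = h / L = -58.548272 / 243 = -0.24093939
φ = arcsin(-0.24093939) = -13.941991°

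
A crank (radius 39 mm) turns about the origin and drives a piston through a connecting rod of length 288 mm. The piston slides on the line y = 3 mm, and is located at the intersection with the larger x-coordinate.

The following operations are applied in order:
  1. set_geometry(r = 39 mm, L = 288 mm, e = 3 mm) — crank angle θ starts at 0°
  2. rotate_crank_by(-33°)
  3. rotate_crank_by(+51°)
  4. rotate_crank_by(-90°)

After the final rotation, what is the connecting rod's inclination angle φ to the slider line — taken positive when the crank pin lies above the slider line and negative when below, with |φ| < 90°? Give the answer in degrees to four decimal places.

-8.0019

set_geometry: r = 39 mm, L = 288 mm, e = 3 mm; θ ← 0°
rotate_crank_by(-33°): θ ← 0° -33° = -33°
rotate_crank_by(+51°): θ ← -33° +51° = 18°
rotate_crank_by(-90°): θ ← 18° -90° = -72°
crank pin P = (r cos θ, r sin θ) = (12.051663, -37.091204)
h = r sin θ − e = -37.091204 − 3 = -40.091204
sin φ = h / L = -40.091204 / 288 = -0.13920557
φ = arcsin(-0.13920557) = -8.001879°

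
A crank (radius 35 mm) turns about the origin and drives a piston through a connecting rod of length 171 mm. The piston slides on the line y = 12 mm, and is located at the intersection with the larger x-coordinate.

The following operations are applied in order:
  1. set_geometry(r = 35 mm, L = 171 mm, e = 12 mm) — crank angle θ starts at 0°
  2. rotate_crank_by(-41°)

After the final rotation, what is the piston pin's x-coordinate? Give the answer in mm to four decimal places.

193.8026

set_geometry: r = 35 mm, L = 171 mm, e = 12 mm; θ ← 0°
rotate_crank_by(-41°): θ ← 0° -41° = -41°
crank pin P = (r cos θ, r sin θ) = (26.414835, -22.962066)
h = r sin θ − e = -22.962066 − 12 = -34.962066
x = r cos θ + √(L² − h²) = 26.414835 + √(29241.0 − 1222.3461) = 26.414835 + 167.387735 = 193.802571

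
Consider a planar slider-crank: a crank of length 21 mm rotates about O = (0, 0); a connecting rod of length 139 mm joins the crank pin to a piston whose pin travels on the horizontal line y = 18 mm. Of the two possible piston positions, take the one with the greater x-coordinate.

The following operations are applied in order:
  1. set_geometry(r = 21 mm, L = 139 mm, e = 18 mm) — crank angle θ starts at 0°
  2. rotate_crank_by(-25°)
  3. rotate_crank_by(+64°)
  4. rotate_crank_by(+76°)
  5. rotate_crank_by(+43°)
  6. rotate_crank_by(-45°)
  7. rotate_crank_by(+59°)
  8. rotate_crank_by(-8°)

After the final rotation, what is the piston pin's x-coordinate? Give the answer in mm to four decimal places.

set_geometry: r = 21 mm, L = 139 mm, e = 18 mm; θ ← 0°
rotate_crank_by(-25°): θ ← 0° -25° = -25°
rotate_crank_by(+64°): θ ← -25° +64° = 39°
rotate_crank_by(+76°): θ ← 39° +76° = 115°
rotate_crank_by(+43°): θ ← 115° +43° = 158°
rotate_crank_by(-45°): θ ← 158° -45° = 113°
rotate_crank_by(+59°): θ ← 113° +59° = 172°
rotate_crank_by(-8°): θ ← 172° -8° = 164°
crank pin P = (r cos θ, r sin θ) = (-20.186496, 5.788384)
h = r sin θ − e = 5.788384 − 18 = -12.211616
x = r cos θ + √(L² − h²) = -20.186496 + √(19321.0 − 149.1236) = -20.186496 + 138.462545 = 118.276050

118.2760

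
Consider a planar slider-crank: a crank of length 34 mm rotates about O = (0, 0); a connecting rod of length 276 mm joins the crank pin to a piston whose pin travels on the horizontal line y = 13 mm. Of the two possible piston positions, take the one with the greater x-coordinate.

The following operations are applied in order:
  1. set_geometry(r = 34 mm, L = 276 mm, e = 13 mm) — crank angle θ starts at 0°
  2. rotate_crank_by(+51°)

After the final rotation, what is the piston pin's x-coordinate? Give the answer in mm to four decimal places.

set_geometry: r = 34 mm, L = 276 mm, e = 13 mm; θ ← 0°
rotate_crank_by(+51°): θ ← 0° +51° = 51°
crank pin P = (r cos θ, r sin θ) = (21.396893, 26.422963)
h = r sin θ − e = 26.422963 − 13 = 13.422963
x = r cos θ + √(L² − h²) = 21.396893 + √(76176.0 − 180.1759) = 21.396893 + 275.673401 = 297.070294

297.0703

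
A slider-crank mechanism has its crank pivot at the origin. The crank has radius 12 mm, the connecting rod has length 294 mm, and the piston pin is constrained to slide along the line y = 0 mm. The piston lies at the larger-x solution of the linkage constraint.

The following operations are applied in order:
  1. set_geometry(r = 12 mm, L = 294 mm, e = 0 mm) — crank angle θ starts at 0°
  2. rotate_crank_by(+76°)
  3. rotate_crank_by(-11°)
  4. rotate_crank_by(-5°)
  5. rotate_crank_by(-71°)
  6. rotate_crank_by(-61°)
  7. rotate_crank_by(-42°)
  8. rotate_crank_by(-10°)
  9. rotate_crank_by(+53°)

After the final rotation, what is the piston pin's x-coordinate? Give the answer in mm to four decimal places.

297.6878

set_geometry: r = 12 mm, L = 294 mm, e = 0 mm; θ ← 0°
rotate_crank_by(+76°): θ ← 0° +76° = 76°
rotate_crank_by(-11°): θ ← 76° -11° = 65°
rotate_crank_by(-5°): θ ← 65° -5° = 60°
rotate_crank_by(-71°): θ ← 60° -71° = -11°
rotate_crank_by(-61°): θ ← -11° -61° = -72°
rotate_crank_by(-42°): θ ← -72° -42° = -114°
rotate_crank_by(-10°): θ ← -114° -10° = -124°
rotate_crank_by(+53°): θ ← -124° +53° = -71°
crank pin P = (r cos θ, r sin θ) = (3.906818, -11.346223)
h = r sin θ − e = -11.346223 − 0 = -11.346223
x = r cos θ + √(L² − h²) = 3.906818 + √(86436.0 − 128.7368) = 3.906818 + 293.780978 = 297.687796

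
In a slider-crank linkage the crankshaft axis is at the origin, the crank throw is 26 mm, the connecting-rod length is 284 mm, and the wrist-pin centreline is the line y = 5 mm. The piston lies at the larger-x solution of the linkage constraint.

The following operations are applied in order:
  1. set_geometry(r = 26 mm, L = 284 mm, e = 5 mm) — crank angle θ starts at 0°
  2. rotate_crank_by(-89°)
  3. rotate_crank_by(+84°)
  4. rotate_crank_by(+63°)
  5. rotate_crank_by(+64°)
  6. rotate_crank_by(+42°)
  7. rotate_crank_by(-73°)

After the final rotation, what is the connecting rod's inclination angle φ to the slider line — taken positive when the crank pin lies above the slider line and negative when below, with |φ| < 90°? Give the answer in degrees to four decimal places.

set_geometry: r = 26 mm, L = 284 mm, e = 5 mm; θ ← 0°
rotate_crank_by(-89°): θ ← 0° -89° = -89°
rotate_crank_by(+84°): θ ← -89° +84° = -5°
rotate_crank_by(+63°): θ ← -5° +63° = 58°
rotate_crank_by(+64°): θ ← 58° +64° = 122°
rotate_crank_by(+42°): θ ← 122° +42° = 164°
rotate_crank_by(-73°): θ ← 164° -73° = 91°
crank pin P = (r cos θ, r sin θ) = (-0.453763, 25.996040)
h = r sin θ − e = 25.996040 − 5 = 20.996040
sin φ = h / L = 20.996040 / 284 = 0.07392972
φ = arcsin(0.07392972) = 4.239729°

4.2397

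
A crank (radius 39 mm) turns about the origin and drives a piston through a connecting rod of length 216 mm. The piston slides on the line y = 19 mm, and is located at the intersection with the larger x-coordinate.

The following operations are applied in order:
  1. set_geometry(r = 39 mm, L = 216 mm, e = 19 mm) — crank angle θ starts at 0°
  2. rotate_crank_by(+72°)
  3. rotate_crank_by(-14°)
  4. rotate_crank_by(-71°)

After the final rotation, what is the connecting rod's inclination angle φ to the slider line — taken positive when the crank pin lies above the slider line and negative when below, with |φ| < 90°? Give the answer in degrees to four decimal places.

-7.3875

set_geometry: r = 39 mm, L = 216 mm, e = 19 mm; θ ← 0°
rotate_crank_by(+72°): θ ← 0° +72° = 72°
rotate_crank_by(-14°): θ ← 72° -14° = 58°
rotate_crank_by(-71°): θ ← 58° -71° = -13°
crank pin P = (r cos θ, r sin θ) = (38.000433, -8.773091)
h = r sin θ − e = -8.773091 − 19 = -27.773091
sin φ = h / L = -27.773091 / 216 = -0.12857913
φ = arcsin(-0.12857913) = -7.387493°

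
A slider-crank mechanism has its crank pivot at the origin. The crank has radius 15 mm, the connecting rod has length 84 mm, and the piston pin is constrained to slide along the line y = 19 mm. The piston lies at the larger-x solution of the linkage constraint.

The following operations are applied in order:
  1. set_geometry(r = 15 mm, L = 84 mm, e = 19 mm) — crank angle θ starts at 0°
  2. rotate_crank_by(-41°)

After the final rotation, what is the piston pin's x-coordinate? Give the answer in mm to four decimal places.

90.2143

set_geometry: r = 15 mm, L = 84 mm, e = 19 mm; θ ← 0°
rotate_crank_by(-41°): θ ← 0° -41° = -41°
crank pin P = (r cos θ, r sin θ) = (11.320644, -9.840885)
h = r sin θ − e = -9.840885 − 19 = -28.840885
x = r cos θ + √(L² − h²) = 11.320644 + √(7056.0 − 831.7967) = 11.320644 + 78.893620 = 90.214264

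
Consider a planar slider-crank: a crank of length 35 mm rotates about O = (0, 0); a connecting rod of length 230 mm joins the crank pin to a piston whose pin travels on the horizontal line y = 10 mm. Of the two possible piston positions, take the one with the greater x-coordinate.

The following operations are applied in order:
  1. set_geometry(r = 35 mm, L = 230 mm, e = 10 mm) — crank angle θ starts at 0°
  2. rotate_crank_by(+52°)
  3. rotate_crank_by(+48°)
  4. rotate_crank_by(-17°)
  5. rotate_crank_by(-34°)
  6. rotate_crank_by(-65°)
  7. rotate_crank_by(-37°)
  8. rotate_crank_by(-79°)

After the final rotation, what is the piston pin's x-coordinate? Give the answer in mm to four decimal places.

203.7440

set_geometry: r = 35 mm, L = 230 mm, e = 10 mm; θ ← 0°
rotate_crank_by(+52°): θ ← 0° +52° = 52°
rotate_crank_by(+48°): θ ← 52° +48° = 100°
rotate_crank_by(-17°): θ ← 100° -17° = 83°
rotate_crank_by(-34°): θ ← 83° -34° = 49°
rotate_crank_by(-65°): θ ← 49° -65° = -16°
rotate_crank_by(-37°): θ ← -16° -37° = -53°
rotate_crank_by(-79°): θ ← -53° -79° = -132°
crank pin P = (r cos θ, r sin θ) = (-23.419571, -26.010069)
h = r sin θ − e = -26.010069 − 10 = -36.010069
x = r cos θ + √(L² − h²) = -23.419571 + √(52900.0 − 1296.7251) = -23.419571 + 227.163542 = 203.743971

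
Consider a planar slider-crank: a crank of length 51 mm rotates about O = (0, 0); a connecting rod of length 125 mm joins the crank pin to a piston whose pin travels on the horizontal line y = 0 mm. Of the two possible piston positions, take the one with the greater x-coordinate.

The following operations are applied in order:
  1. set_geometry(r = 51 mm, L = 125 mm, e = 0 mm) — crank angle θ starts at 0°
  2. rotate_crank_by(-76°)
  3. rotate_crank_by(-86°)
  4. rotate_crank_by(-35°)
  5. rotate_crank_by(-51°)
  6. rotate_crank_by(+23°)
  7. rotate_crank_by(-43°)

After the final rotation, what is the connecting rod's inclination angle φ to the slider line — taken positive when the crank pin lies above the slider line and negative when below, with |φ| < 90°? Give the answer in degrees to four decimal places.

24.0637

set_geometry: r = 51 mm, L = 125 mm, e = 0 mm; θ ← 0°
rotate_crank_by(-76°): θ ← 0° -76° = -76°
rotate_crank_by(-86°): θ ← -76° -86° = -162°
rotate_crank_by(-35°): θ ← -162° -35° = -197°
rotate_crank_by(-51°): θ ← -197° -51° = -248°
rotate_crank_by(+23°): θ ← -248° +23° = -225°
rotate_crank_by(-43°): θ ← -225° -43° = -268°
crank pin P = (r cos θ, r sin θ) = (-1.779874, 50.968932)
h = r sin θ − e = 50.968932 − 0 = 50.968932
sin φ = h / L = 50.968932 / 125 = 0.40775146
φ = arcsin(0.40775146) = 24.063663°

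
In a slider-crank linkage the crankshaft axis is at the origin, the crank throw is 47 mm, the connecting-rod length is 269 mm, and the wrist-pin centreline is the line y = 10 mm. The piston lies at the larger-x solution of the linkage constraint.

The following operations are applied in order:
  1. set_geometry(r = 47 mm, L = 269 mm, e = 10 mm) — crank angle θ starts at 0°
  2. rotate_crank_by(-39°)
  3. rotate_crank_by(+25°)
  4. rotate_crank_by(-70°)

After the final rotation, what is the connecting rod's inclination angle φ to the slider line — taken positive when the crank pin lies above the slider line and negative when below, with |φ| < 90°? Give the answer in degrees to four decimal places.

-12.1774

set_geometry: r = 47 mm, L = 269 mm, e = 10 mm; θ ← 0°
rotate_crank_by(-39°): θ ← 0° -39° = -39°
rotate_crank_by(+25°): θ ← -39° +25° = -14°
rotate_crank_by(-70°): θ ← -14° -70° = -84°
crank pin P = (r cos θ, r sin θ) = (4.912838, -46.742529)
h = r sin θ − e = -46.742529 − 10 = -56.742529
sin φ = h / L = -56.742529 / 269 = -0.21093877
φ = arcsin(-0.21093877) = -12.177372°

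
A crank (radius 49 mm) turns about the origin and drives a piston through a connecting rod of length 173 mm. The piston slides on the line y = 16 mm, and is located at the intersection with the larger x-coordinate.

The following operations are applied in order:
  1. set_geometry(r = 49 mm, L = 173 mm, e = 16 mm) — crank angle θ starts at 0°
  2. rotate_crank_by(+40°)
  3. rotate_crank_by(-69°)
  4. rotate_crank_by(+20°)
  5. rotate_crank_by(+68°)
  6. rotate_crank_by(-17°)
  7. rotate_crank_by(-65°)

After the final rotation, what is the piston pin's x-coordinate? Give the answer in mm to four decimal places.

214.4971

set_geometry: r = 49 mm, L = 173 mm, e = 16 mm; θ ← 0°
rotate_crank_by(+40°): θ ← 0° +40° = 40°
rotate_crank_by(-69°): θ ← 40° -69° = -29°
rotate_crank_by(+20°): θ ← -29° +20° = -9°
rotate_crank_by(+68°): θ ← -9° +68° = 59°
rotate_crank_by(-17°): θ ← 59° -17° = 42°
rotate_crank_by(-65°): θ ← 42° -65° = -23°
crank pin P = (r cos θ, r sin θ) = (45.104738, -19.145825)
h = r sin θ − e = -19.145825 − 16 = -35.145825
x = r cos θ + √(L² − h²) = 45.104738 + √(29929.0 − 1235.2290) = 45.104738 + 169.392358 = 214.497096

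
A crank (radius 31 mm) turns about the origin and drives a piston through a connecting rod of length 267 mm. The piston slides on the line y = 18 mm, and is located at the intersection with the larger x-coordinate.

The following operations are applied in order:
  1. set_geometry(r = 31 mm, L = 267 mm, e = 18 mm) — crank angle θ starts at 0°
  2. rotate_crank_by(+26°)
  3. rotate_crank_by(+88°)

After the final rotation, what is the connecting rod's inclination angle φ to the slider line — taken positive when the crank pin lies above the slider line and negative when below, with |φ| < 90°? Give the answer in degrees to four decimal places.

2.2151

set_geometry: r = 31 mm, L = 267 mm, e = 18 mm; θ ← 0°
rotate_crank_by(+26°): θ ← 0° +26° = 26°
rotate_crank_by(+88°): θ ← 26° +88° = 114°
crank pin P = (r cos θ, r sin θ) = (-12.608836, 28.319909)
h = r sin θ − e = 28.319909 − 18 = 10.319909
sin φ = h / L = 10.319909 / 267 = 0.03865135
φ = arcsin(0.03865135) = 2.215111°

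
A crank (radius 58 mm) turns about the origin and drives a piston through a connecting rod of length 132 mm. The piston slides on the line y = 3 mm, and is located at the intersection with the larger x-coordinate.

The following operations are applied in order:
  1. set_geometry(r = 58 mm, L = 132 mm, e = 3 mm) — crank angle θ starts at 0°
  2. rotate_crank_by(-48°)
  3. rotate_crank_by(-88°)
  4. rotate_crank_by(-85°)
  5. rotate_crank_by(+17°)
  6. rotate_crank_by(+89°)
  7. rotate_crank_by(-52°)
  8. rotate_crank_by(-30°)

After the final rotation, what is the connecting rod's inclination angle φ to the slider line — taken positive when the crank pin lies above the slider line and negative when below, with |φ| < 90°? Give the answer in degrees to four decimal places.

set_geometry: r = 58 mm, L = 132 mm, e = 3 mm; θ ← 0°
rotate_crank_by(-48°): θ ← 0° -48° = -48°
rotate_crank_by(-88°): θ ← -48° -88° = -136°
rotate_crank_by(-85°): θ ← -136° -85° = -221°
rotate_crank_by(+17°): θ ← -221° +17° = -204°
rotate_crank_by(+89°): θ ← -204° +89° = -115°
rotate_crank_by(-52°): θ ← -115° -52° = -167°
rotate_crank_by(-30°): θ ← -167° -30° = -197°
crank pin P = (r cos θ, r sin θ) = (-55.465676, 16.957559)
h = r sin θ − e = 16.957559 − 3 = 13.957559
sin φ = h / L = 13.957559 / 132 = 0.10573908
φ = arcsin(0.10573908) = 6.069750°

6.0697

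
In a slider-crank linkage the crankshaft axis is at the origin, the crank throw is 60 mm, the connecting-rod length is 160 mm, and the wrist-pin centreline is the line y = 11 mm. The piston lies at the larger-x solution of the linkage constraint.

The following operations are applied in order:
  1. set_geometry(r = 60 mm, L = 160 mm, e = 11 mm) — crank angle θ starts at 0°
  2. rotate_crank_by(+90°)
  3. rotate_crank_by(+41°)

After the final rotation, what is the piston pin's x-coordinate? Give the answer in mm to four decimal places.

set_geometry: r = 60 mm, L = 160 mm, e = 11 mm; θ ← 0°
rotate_crank_by(+90°): θ ← 0° +90° = 90°
rotate_crank_by(+41°): θ ← 90° +41° = 131°
crank pin P = (r cos θ, r sin θ) = (-39.363542, 45.282575)
h = r sin θ − e = 45.282575 − 11 = 34.282575
x = r cos θ + √(L² − h²) = -39.363542 + √(25600.0 − 1175.2949) = -39.363542 + 156.284052 = 116.920511

116.9205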